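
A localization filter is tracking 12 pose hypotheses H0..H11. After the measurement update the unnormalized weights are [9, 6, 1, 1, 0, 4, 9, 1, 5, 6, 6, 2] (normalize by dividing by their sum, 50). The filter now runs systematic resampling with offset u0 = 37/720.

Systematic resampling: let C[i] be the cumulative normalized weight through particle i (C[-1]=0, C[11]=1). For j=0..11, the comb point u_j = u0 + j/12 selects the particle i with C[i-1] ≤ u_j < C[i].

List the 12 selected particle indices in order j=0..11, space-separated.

C = [9/50, 3/10, 8/25, 17/50, 17/50, 21/50, 3/5, 31/50, 18/25, 21/25, 24/25, 1]
j=0: u_0=37/720 ∈ [0, 9/50) → index 0
j=1: u_1=97/720 ∈ [0, 9/50) → index 0
j=2: u_2=157/720 ∈ [9/50, 3/10) → index 1
j=3: u_3=217/720 ∈ [3/10, 8/25) → index 2
j=4: u_4=277/720 ∈ [17/50, 21/50) → index 5
j=5: u_5=337/720 ∈ [21/50, 3/5) → index 6
j=6: u_6=397/720 ∈ [21/50, 3/5) → index 6
j=7: u_7=457/720 ∈ [31/50, 18/25) → index 8
j=8: u_8=517/720 ∈ [31/50, 18/25) → index 8
j=9: u_9=577/720 ∈ [18/25, 21/25) → index 9
j=10: u_10=637/720 ∈ [21/25, 24/25) → index 10
j=11: u_11=697/720 ∈ [24/25, 1) → index 11

0 0 1 2 5 6 6 8 8 9 10 11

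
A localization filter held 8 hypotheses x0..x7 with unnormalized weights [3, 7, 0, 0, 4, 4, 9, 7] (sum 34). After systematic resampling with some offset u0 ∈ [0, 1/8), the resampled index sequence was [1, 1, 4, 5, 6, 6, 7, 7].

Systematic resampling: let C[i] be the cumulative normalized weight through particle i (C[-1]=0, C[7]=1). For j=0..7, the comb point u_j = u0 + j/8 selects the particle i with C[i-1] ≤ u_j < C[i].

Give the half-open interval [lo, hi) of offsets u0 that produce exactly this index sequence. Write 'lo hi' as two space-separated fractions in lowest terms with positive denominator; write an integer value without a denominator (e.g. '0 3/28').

C = [3/34, 5/17, 5/17, 5/17, 7/17, 9/17, 27/34, 1]
j=0 picked index 1: u0 ∈ [3/34, 5/17)
j=1 picked index 1: u0 ∈ [-5/136, 23/136)
j=2 picked index 4: u0 ∈ [3/68, 11/68)
j=3 picked index 5: u0 ∈ [5/136, 21/136)
j=4 picked index 6: u0 ∈ [1/34, 5/17)
j=5 picked index 6: u0 ∈ [-13/136, 23/136)
j=6 picked index 7: u0 ∈ [3/68, 1/4)
j=7 picked index 7: u0 ∈ [-11/136, 1/8)
intersection: [3/34, 1/8)

3/34 1/8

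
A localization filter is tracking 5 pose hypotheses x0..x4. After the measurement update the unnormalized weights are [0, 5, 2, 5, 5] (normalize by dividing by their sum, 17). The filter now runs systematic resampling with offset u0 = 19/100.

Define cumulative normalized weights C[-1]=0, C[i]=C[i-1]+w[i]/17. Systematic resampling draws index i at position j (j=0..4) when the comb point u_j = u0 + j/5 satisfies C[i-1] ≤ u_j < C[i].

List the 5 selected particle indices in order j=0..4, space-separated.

1 2 3 4 4

C = [0, 5/17, 7/17, 12/17, 1]
j=0: u_0=19/100 ∈ [0, 5/17) → index 1
j=1: u_1=39/100 ∈ [5/17, 7/17) → index 2
j=2: u_2=59/100 ∈ [7/17, 12/17) → index 3
j=3: u_3=79/100 ∈ [12/17, 1) → index 4
j=4: u_4=99/100 ∈ [12/17, 1) → index 4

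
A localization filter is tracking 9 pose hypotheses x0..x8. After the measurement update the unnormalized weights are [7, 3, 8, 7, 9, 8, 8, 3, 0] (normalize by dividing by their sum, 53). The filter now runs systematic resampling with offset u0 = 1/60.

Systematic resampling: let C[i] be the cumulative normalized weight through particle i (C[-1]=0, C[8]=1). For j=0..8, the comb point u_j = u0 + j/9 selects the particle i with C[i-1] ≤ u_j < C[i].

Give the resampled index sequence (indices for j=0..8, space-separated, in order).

C = [7/53, 10/53, 18/53, 25/53, 34/53, 42/53, 50/53, 1, 1]
j=0: u_0=1/60 ∈ [0, 7/53) → index 0
j=1: u_1=23/180 ∈ [0, 7/53) → index 0
j=2: u_2=43/180 ∈ [10/53, 18/53) → index 2
j=3: u_3=7/20 ∈ [18/53, 25/53) → index 3
j=4: u_4=83/180 ∈ [18/53, 25/53) → index 3
j=5: u_5=103/180 ∈ [25/53, 34/53) → index 4
j=6: u_6=41/60 ∈ [34/53, 42/53) → index 5
j=7: u_7=143/180 ∈ [42/53, 50/53) → index 6
j=8: u_8=163/180 ∈ [42/53, 50/53) → index 6

0 0 2 3 3 4 5 6 6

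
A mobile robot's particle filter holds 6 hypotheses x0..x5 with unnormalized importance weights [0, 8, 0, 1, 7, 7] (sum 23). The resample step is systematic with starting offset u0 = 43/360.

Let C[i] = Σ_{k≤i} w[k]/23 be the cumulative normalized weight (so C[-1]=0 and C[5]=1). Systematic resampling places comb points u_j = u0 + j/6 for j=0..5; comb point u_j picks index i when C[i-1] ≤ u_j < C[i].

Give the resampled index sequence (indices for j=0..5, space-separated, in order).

C = [0, 8/23, 8/23, 9/23, 16/23, 1]
j=0: u_0=43/360 ∈ [0, 8/23) → index 1
j=1: u_1=103/360 ∈ [0, 8/23) → index 1
j=2: u_2=163/360 ∈ [9/23, 16/23) → index 4
j=3: u_3=223/360 ∈ [9/23, 16/23) → index 4
j=4: u_4=283/360 ∈ [16/23, 1) → index 5
j=5: u_5=343/360 ∈ [16/23, 1) → index 5

1 1 4 4 5 5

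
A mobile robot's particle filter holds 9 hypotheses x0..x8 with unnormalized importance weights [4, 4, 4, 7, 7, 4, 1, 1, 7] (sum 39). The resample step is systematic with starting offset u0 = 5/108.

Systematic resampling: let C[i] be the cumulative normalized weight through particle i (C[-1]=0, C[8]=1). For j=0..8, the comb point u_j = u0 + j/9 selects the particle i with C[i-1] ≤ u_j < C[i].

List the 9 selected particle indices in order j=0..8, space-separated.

C = [4/39, 8/39, 4/13, 19/39, 2/3, 10/13, 31/39, 32/39, 1]
j=0: u_0=5/108 ∈ [0, 4/39) → index 0
j=1: u_1=17/108 ∈ [4/39, 8/39) → index 1
j=2: u_2=29/108 ∈ [8/39, 4/13) → index 2
j=3: u_3=41/108 ∈ [4/13, 19/39) → index 3
j=4: u_4=53/108 ∈ [19/39, 2/3) → index 4
j=5: u_5=65/108 ∈ [19/39, 2/3) → index 4
j=6: u_6=77/108 ∈ [2/3, 10/13) → index 5
j=7: u_7=89/108 ∈ [32/39, 1) → index 8
j=8: u_8=101/108 ∈ [32/39, 1) → index 8

0 1 2 3 4 4 5 8 8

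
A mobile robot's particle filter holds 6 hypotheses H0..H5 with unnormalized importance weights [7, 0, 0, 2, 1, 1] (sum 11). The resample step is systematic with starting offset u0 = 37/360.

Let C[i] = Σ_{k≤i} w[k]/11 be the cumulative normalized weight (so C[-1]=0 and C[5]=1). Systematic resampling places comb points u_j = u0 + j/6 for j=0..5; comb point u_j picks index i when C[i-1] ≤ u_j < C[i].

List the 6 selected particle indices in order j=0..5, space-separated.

0 0 0 0 3 5

C = [7/11, 7/11, 7/11, 9/11, 10/11, 1]
j=0: u_0=37/360 ∈ [0, 7/11) → index 0
j=1: u_1=97/360 ∈ [0, 7/11) → index 0
j=2: u_2=157/360 ∈ [0, 7/11) → index 0
j=3: u_3=217/360 ∈ [0, 7/11) → index 0
j=4: u_4=277/360 ∈ [7/11, 9/11) → index 3
j=5: u_5=337/360 ∈ [10/11, 1) → index 5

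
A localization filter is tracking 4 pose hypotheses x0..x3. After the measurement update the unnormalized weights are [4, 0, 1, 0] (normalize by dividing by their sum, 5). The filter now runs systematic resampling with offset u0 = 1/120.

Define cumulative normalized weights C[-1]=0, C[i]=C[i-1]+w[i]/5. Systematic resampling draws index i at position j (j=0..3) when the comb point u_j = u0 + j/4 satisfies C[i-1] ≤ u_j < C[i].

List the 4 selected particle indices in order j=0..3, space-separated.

C = [4/5, 4/5, 1, 1]
j=0: u_0=1/120 ∈ [0, 4/5) → index 0
j=1: u_1=31/120 ∈ [0, 4/5) → index 0
j=2: u_2=61/120 ∈ [0, 4/5) → index 0
j=3: u_3=91/120 ∈ [0, 4/5) → index 0

0 0 0 0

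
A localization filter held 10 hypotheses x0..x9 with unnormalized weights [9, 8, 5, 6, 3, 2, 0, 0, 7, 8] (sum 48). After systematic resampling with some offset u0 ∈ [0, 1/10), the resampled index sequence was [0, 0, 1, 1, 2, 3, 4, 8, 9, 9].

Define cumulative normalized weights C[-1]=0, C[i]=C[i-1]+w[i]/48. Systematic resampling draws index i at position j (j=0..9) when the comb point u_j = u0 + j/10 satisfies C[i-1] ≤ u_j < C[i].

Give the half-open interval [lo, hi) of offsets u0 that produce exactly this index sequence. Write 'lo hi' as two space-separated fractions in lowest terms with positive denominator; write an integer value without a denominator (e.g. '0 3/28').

C = [3/16, 17/48, 11/24, 7/12, 31/48, 11/16, 11/16, 11/16, 5/6, 1]
j=0 picked index 0: u0 ∈ [0, 3/16)
j=1 picked index 0: u0 ∈ [-1/10, 7/80)
j=2 picked index 1: u0 ∈ [-1/80, 37/240)
j=3 picked index 1: u0 ∈ [-9/80, 13/240)
j=4 picked index 2: u0 ∈ [-11/240, 7/120)
j=5 picked index 3: u0 ∈ [-1/24, 1/12)
j=6 picked index 4: u0 ∈ [-1/60, 11/240)
j=7 picked index 8: u0 ∈ [-1/80, 2/15)
j=8 picked index 9: u0 ∈ [1/30, 1/5)
j=9 picked index 9: u0 ∈ [-1/15, 1/10)
intersection: [1/30, 11/240)

1/30 11/240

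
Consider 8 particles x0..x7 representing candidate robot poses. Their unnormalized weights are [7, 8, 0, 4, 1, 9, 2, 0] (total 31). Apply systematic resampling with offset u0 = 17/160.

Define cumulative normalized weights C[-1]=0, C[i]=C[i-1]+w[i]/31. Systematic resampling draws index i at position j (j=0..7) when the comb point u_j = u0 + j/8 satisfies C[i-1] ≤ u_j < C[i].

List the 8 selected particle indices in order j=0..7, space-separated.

C = [7/31, 15/31, 15/31, 19/31, 20/31, 29/31, 1, 1]
j=0: u_0=17/160 ∈ [0, 7/31) → index 0
j=1: u_1=37/160 ∈ [7/31, 15/31) → index 1
j=2: u_2=57/160 ∈ [7/31, 15/31) → index 1
j=3: u_3=77/160 ∈ [7/31, 15/31) → index 1
j=4: u_4=97/160 ∈ [15/31, 19/31) → index 3
j=5: u_5=117/160 ∈ [20/31, 29/31) → index 5
j=6: u_6=137/160 ∈ [20/31, 29/31) → index 5
j=7: u_7=157/160 ∈ [29/31, 1) → index 6

0 1 1 1 3 5 5 6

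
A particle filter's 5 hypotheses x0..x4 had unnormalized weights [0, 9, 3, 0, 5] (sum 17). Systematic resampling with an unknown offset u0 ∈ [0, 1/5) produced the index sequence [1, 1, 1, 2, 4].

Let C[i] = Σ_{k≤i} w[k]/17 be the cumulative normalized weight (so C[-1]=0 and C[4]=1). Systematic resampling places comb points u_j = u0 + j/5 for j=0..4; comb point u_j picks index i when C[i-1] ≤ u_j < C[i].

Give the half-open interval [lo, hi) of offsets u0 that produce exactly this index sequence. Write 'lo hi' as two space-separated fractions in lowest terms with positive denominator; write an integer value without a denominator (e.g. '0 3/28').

0 9/85

C = [0, 9/17, 12/17, 12/17, 1]
j=0 picked index 1: u0 ∈ [0, 9/17)
j=1 picked index 1: u0 ∈ [-1/5, 28/85)
j=2 picked index 1: u0 ∈ [-2/5, 11/85)
j=3 picked index 2: u0 ∈ [-6/85, 9/85)
j=4 picked index 4: u0 ∈ [-8/85, 1/5)
intersection: [0, 9/85)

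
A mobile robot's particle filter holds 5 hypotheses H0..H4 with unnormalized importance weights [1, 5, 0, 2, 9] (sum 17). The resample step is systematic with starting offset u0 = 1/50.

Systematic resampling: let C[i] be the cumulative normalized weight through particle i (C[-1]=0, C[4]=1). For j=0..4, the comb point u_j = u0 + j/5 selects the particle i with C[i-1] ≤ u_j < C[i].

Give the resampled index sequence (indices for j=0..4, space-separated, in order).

C = [1/17, 6/17, 6/17, 8/17, 1]
j=0: u_0=1/50 ∈ [0, 1/17) → index 0
j=1: u_1=11/50 ∈ [1/17, 6/17) → index 1
j=2: u_2=21/50 ∈ [6/17, 8/17) → index 3
j=3: u_3=31/50 ∈ [8/17, 1) → index 4
j=4: u_4=41/50 ∈ [8/17, 1) → index 4

0 1 3 4 4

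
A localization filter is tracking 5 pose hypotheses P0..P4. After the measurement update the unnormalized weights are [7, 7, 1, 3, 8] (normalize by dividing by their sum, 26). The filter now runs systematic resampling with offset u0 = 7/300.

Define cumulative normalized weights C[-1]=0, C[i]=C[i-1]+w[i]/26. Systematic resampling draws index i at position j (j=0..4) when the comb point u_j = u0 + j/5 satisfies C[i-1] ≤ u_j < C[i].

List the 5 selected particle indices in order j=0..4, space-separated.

0 0 1 3 4

C = [7/26, 7/13, 15/26, 9/13, 1]
j=0: u_0=7/300 ∈ [0, 7/26) → index 0
j=1: u_1=67/300 ∈ [0, 7/26) → index 0
j=2: u_2=127/300 ∈ [7/26, 7/13) → index 1
j=3: u_3=187/300 ∈ [15/26, 9/13) → index 3
j=4: u_4=247/300 ∈ [9/13, 1) → index 4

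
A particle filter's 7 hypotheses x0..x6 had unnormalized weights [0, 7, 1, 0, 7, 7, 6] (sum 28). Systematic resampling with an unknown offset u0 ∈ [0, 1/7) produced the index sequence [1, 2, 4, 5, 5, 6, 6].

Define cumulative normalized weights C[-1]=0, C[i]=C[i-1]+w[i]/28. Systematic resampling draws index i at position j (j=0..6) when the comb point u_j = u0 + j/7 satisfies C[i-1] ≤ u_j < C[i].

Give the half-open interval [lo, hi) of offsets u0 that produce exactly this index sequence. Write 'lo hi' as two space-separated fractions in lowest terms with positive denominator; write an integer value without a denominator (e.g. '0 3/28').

3/28 1/7

C = [0, 1/4, 2/7, 2/7, 15/28, 11/14, 1]
j=0 picked index 1: u0 ∈ [0, 1/4)
j=1 picked index 2: u0 ∈ [3/28, 1/7)
j=2 picked index 4: u0 ∈ [0, 1/4)
j=3 picked index 5: u0 ∈ [3/28, 5/14)
j=4 picked index 5: u0 ∈ [-1/28, 3/14)
j=5 picked index 6: u0 ∈ [1/14, 2/7)
j=6 picked index 6: u0 ∈ [-1/14, 1/7)
intersection: [3/28, 1/7)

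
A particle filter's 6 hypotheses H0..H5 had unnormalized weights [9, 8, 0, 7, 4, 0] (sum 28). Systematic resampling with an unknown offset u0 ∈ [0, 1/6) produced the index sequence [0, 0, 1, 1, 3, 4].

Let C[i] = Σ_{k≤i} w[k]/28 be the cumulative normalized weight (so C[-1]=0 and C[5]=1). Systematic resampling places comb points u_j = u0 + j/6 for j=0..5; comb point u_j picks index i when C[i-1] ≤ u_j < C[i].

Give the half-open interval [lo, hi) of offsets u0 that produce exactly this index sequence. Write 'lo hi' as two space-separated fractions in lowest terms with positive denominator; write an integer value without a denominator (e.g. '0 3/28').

C = [9/28, 17/28, 17/28, 6/7, 1, 1]
j=0 picked index 0: u0 ∈ [0, 9/28)
j=1 picked index 0: u0 ∈ [-1/6, 13/84)
j=2 picked index 1: u0 ∈ [-1/84, 23/84)
j=3 picked index 1: u0 ∈ [-5/28, 3/28)
j=4 picked index 3: u0 ∈ [-5/84, 4/21)
j=5 picked index 4: u0 ∈ [1/42, 1/6)
intersection: [1/42, 3/28)

1/42 3/28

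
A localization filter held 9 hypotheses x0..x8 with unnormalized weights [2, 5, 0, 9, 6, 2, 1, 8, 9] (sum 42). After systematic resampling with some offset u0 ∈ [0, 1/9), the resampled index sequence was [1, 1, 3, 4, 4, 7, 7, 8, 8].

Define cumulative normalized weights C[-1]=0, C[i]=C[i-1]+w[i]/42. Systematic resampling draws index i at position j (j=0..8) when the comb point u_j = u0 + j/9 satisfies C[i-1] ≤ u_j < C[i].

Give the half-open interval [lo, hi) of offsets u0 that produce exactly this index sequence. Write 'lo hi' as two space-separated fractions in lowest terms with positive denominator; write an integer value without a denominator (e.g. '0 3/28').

1/21 1/18

C = [1/21, 1/6, 1/6, 8/21, 11/21, 4/7, 25/42, 11/14, 1]
j=0 picked index 1: u0 ∈ [1/21, 1/6)
j=1 picked index 1: u0 ∈ [-4/63, 1/18)
j=2 picked index 3: u0 ∈ [-1/18, 10/63)
j=3 picked index 4: u0 ∈ [1/21, 4/21)
j=4 picked index 4: u0 ∈ [-4/63, 5/63)
j=5 picked index 7: u0 ∈ [5/126, 29/126)
j=6 picked index 7: u0 ∈ [-1/14, 5/42)
j=7 picked index 8: u0 ∈ [1/126, 2/9)
j=8 picked index 8: u0 ∈ [-13/126, 1/9)
intersection: [1/21, 1/18)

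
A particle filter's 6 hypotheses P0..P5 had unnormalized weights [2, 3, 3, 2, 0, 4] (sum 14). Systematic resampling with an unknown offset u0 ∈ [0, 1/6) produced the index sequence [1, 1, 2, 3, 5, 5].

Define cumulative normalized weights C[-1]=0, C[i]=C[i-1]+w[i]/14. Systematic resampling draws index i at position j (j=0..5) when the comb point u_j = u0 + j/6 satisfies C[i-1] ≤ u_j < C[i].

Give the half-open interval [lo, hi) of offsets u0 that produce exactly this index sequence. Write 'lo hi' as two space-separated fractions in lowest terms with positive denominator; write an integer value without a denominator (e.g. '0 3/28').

C = [1/7, 5/14, 4/7, 5/7, 5/7, 1]
j=0 picked index 1: u0 ∈ [1/7, 5/14)
j=1 picked index 1: u0 ∈ [-1/42, 4/21)
j=2 picked index 2: u0 ∈ [1/42, 5/21)
j=3 picked index 3: u0 ∈ [1/14, 3/14)
j=4 picked index 5: u0 ∈ [1/21, 1/3)
j=5 picked index 5: u0 ∈ [-5/42, 1/6)
intersection: [1/7, 1/6)

1/7 1/6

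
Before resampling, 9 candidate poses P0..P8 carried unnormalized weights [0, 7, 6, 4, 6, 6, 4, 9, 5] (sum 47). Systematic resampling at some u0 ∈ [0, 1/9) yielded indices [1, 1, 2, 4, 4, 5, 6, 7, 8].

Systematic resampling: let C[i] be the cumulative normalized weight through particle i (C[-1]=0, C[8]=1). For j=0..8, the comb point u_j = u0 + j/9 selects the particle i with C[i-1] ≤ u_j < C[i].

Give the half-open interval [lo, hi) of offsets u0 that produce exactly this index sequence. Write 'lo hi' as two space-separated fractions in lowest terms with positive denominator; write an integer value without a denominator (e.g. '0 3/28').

4/141 5/141

C = [0, 7/47, 13/47, 17/47, 23/47, 29/47, 33/47, 42/47, 1]
j=0 picked index 1: u0 ∈ [0, 7/47)
j=1 picked index 1: u0 ∈ [-1/9, 16/423)
j=2 picked index 2: u0 ∈ [-31/423, 23/423)
j=3 picked index 4: u0 ∈ [4/141, 22/141)
j=4 picked index 4: u0 ∈ [-35/423, 19/423)
j=5 picked index 5: u0 ∈ [-28/423, 26/423)
j=6 picked index 6: u0 ∈ [-7/141, 5/141)
j=7 picked index 7: u0 ∈ [-32/423, 49/423)
j=8 picked index 8: u0 ∈ [2/423, 1/9)
intersection: [4/141, 5/141)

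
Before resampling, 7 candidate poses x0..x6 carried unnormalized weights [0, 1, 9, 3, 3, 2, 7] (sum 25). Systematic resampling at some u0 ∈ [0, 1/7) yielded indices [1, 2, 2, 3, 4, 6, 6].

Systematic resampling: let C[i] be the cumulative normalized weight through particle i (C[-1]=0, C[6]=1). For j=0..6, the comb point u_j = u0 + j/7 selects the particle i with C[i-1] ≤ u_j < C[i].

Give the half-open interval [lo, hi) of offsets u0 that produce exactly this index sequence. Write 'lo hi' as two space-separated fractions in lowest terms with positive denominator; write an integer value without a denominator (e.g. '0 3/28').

1/175 1/25

C = [0, 1/25, 2/5, 13/25, 16/25, 18/25, 1]
j=0 picked index 1: u0 ∈ [0, 1/25)
j=1 picked index 2: u0 ∈ [-18/175, 9/35)
j=2 picked index 2: u0 ∈ [-43/175, 4/35)
j=3 picked index 3: u0 ∈ [-1/35, 16/175)
j=4 picked index 4: u0 ∈ [-9/175, 12/175)
j=5 picked index 6: u0 ∈ [1/175, 2/7)
j=6 picked index 6: u0 ∈ [-24/175, 1/7)
intersection: [1/175, 1/25)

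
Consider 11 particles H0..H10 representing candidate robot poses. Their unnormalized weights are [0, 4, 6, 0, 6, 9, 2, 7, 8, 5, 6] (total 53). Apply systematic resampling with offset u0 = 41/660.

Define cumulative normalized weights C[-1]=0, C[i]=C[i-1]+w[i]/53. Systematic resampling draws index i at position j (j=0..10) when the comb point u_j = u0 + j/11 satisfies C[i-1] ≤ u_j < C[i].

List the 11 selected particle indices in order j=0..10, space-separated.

C = [0, 4/53, 10/53, 10/53, 16/53, 25/53, 27/53, 34/53, 42/53, 47/53, 1]
j=0: u_0=41/660 ∈ [0, 4/53) → index 1
j=1: u_1=101/660 ∈ [4/53, 10/53) → index 2
j=2: u_2=161/660 ∈ [10/53, 16/53) → index 4
j=3: u_3=221/660 ∈ [16/53, 25/53) → index 5
j=4: u_4=281/660 ∈ [16/53, 25/53) → index 5
j=5: u_5=31/60 ∈ [27/53, 34/53) → index 7
j=6: u_6=401/660 ∈ [27/53, 34/53) → index 7
j=7: u_7=461/660 ∈ [34/53, 42/53) → index 8
j=8: u_8=521/660 ∈ [34/53, 42/53) → index 8
j=9: u_9=581/660 ∈ [42/53, 47/53) → index 9
j=10: u_10=641/660 ∈ [47/53, 1) → index 10

1 2 4 5 5 7 7 8 8 9 10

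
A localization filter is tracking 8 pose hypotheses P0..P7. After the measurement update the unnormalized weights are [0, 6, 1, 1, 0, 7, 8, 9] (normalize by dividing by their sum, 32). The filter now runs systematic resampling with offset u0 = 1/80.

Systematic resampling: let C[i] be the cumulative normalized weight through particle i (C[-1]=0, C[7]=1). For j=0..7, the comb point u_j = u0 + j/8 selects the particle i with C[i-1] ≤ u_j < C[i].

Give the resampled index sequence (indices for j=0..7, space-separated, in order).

1 1 5 5 6 6 7 7

C = [0, 3/16, 7/32, 1/4, 1/4, 15/32, 23/32, 1]
j=0: u_0=1/80 ∈ [0, 3/16) → index 1
j=1: u_1=11/80 ∈ [0, 3/16) → index 1
j=2: u_2=21/80 ∈ [1/4, 15/32) → index 5
j=3: u_3=31/80 ∈ [1/4, 15/32) → index 5
j=4: u_4=41/80 ∈ [15/32, 23/32) → index 6
j=5: u_5=51/80 ∈ [15/32, 23/32) → index 6
j=6: u_6=61/80 ∈ [23/32, 1) → index 7
j=7: u_7=71/80 ∈ [23/32, 1) → index 7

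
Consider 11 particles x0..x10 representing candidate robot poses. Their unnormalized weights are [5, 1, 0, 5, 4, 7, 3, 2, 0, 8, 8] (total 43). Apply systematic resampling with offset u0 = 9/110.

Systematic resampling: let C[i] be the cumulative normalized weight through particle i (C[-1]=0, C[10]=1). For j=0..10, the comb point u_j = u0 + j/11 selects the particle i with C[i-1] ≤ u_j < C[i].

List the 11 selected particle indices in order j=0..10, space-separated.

C = [5/43, 6/43, 6/43, 11/43, 15/43, 22/43, 25/43, 27/43, 27/43, 35/43, 1]
j=0: u_0=9/110 ∈ [0, 5/43) → index 0
j=1: u_1=19/110 ∈ [6/43, 11/43) → index 3
j=2: u_2=29/110 ∈ [11/43, 15/43) → index 4
j=3: u_3=39/110 ∈ [15/43, 22/43) → index 5
j=4: u_4=49/110 ∈ [15/43, 22/43) → index 5
j=5: u_5=59/110 ∈ [22/43, 25/43) → index 6
j=6: u_6=69/110 ∈ [25/43, 27/43) → index 7
j=7: u_7=79/110 ∈ [27/43, 35/43) → index 9
j=8: u_8=89/110 ∈ [27/43, 35/43) → index 9
j=9: u_9=9/10 ∈ [35/43, 1) → index 10
j=10: u_10=109/110 ∈ [35/43, 1) → index 10

0 3 4 5 5 6 7 9 9 10 10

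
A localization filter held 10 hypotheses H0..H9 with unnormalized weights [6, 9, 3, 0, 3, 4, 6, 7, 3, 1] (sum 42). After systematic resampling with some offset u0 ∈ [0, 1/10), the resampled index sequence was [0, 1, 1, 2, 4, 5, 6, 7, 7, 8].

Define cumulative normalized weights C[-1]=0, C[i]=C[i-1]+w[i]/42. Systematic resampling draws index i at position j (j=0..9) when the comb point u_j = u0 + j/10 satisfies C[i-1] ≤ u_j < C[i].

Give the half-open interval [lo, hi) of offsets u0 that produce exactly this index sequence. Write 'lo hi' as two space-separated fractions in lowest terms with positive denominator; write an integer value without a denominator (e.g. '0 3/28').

2/35 8/105

C = [1/7, 5/14, 3/7, 3/7, 1/2, 25/42, 31/42, 19/21, 41/42, 1]
j=0 picked index 0: u0 ∈ [0, 1/7)
j=1 picked index 1: u0 ∈ [3/70, 9/35)
j=2 picked index 1: u0 ∈ [-2/35, 11/70)
j=3 picked index 2: u0 ∈ [2/35, 9/70)
j=4 picked index 4: u0 ∈ [1/35, 1/10)
j=5 picked index 5: u0 ∈ [0, 2/21)
j=6 picked index 6: u0 ∈ [-1/210, 29/210)
j=7 picked index 7: u0 ∈ [4/105, 43/210)
j=8 picked index 7: u0 ∈ [-13/210, 11/105)
j=9 picked index 8: u0 ∈ [1/210, 8/105)
intersection: [2/35, 8/105)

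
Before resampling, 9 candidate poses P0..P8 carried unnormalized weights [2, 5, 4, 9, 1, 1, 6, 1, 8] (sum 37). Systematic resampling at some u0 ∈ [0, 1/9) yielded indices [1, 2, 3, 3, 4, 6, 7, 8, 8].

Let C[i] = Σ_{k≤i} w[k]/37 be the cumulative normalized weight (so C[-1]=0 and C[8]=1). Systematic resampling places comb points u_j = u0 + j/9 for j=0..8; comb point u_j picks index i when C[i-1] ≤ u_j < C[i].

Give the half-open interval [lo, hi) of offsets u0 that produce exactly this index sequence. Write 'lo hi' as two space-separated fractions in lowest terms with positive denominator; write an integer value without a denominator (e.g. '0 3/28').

32/333 1/9

C = [2/37, 7/37, 11/37, 20/37, 21/37, 22/37, 28/37, 29/37, 1]
j=0 picked index 1: u0 ∈ [2/37, 7/37)
j=1 picked index 2: u0 ∈ [26/333, 62/333)
j=2 picked index 3: u0 ∈ [25/333, 106/333)
j=3 picked index 3: u0 ∈ [-4/111, 23/111)
j=4 picked index 4: u0 ∈ [32/333, 41/333)
j=5 picked index 6: u0 ∈ [13/333, 67/333)
j=6 picked index 7: u0 ∈ [10/111, 13/111)
j=7 picked index 8: u0 ∈ [2/333, 2/9)
j=8 picked index 8: u0 ∈ [-35/333, 1/9)
intersection: [32/333, 1/9)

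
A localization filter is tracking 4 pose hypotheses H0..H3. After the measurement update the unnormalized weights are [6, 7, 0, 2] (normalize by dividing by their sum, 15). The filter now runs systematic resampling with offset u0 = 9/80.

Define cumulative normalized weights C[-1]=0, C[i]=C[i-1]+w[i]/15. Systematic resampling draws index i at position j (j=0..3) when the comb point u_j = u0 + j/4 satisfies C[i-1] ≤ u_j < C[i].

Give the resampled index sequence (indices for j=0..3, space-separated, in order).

C = [2/5, 13/15, 13/15, 1]
j=0: u_0=9/80 ∈ [0, 2/5) → index 0
j=1: u_1=29/80 ∈ [0, 2/5) → index 0
j=2: u_2=49/80 ∈ [2/5, 13/15) → index 1
j=3: u_3=69/80 ∈ [2/5, 13/15) → index 1

0 0 1 1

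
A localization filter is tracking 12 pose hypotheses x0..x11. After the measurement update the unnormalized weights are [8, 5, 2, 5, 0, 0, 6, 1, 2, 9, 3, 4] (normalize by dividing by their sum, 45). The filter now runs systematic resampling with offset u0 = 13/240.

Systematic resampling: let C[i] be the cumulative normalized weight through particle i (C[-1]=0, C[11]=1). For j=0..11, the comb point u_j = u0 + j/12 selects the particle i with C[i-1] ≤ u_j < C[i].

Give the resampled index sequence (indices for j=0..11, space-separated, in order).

0 0 1 2 3 6 6 8 9 9 10 11

C = [8/45, 13/45, 1/3, 4/9, 4/9, 4/9, 26/45, 3/5, 29/45, 38/45, 41/45, 1]
j=0: u_0=13/240 ∈ [0, 8/45) → index 0
j=1: u_1=11/80 ∈ [0, 8/45) → index 0
j=2: u_2=53/240 ∈ [8/45, 13/45) → index 1
j=3: u_3=73/240 ∈ [13/45, 1/3) → index 2
j=4: u_4=31/80 ∈ [1/3, 4/9) → index 3
j=5: u_5=113/240 ∈ [4/9, 26/45) → index 6
j=6: u_6=133/240 ∈ [4/9, 26/45) → index 6
j=7: u_7=51/80 ∈ [3/5, 29/45) → index 8
j=8: u_8=173/240 ∈ [29/45, 38/45) → index 9
j=9: u_9=193/240 ∈ [29/45, 38/45) → index 9
j=10: u_10=71/80 ∈ [38/45, 41/45) → index 10
j=11: u_11=233/240 ∈ [41/45, 1) → index 11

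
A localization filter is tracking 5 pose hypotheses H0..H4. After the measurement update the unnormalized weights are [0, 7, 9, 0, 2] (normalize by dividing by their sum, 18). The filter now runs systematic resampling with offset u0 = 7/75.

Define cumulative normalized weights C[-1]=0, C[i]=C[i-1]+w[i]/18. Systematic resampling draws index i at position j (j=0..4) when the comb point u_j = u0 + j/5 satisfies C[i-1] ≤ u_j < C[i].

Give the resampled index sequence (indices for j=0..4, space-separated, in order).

1 1 2 2 4

C = [0, 7/18, 8/9, 8/9, 1]
j=0: u_0=7/75 ∈ [0, 7/18) → index 1
j=1: u_1=22/75 ∈ [0, 7/18) → index 1
j=2: u_2=37/75 ∈ [7/18, 8/9) → index 2
j=3: u_3=52/75 ∈ [7/18, 8/9) → index 2
j=4: u_4=67/75 ∈ [8/9, 1) → index 4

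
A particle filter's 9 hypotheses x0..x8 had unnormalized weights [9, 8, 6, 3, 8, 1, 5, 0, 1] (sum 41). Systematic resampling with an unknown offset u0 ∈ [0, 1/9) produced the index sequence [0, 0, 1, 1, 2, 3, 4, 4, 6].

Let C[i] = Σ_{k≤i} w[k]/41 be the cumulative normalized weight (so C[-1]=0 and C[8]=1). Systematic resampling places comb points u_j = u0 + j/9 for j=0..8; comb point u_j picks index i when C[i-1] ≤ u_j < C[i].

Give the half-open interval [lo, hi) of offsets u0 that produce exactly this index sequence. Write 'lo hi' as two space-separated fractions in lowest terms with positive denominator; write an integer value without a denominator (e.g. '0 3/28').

C = [9/41, 17/41, 23/41, 26/41, 34/41, 35/41, 40/41, 40/41, 1]
j=0 picked index 0: u0 ∈ [0, 9/41)
j=1 picked index 0: u0 ∈ [-1/9, 40/369)
j=2 picked index 1: u0 ∈ [-1/369, 71/369)
j=3 picked index 1: u0 ∈ [-14/123, 10/123)
j=4 picked index 2: u0 ∈ [-11/369, 43/369)
j=5 picked index 3: u0 ∈ [2/369, 29/369)
j=6 picked index 4: u0 ∈ [-4/123, 20/123)
j=7 picked index 4: u0 ∈ [-53/369, 19/369)
j=8 picked index 6: u0 ∈ [-13/369, 32/369)
intersection: [2/369, 19/369)

2/369 19/369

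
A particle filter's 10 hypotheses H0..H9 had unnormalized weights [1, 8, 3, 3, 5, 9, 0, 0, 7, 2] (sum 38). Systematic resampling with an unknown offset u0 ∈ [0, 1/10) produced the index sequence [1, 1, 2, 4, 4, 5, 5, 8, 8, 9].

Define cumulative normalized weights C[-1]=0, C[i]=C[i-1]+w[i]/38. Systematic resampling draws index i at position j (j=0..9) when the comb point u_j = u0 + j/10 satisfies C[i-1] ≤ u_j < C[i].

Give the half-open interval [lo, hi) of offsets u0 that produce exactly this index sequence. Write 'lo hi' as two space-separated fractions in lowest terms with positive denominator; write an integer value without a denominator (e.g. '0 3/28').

C = [1/38, 9/38, 6/19, 15/38, 10/19, 29/38, 29/38, 29/38, 18/19, 1]
j=0 picked index 1: u0 ∈ [1/38, 9/38)
j=1 picked index 1: u0 ∈ [-7/95, 13/95)
j=2 picked index 2: u0 ∈ [7/190, 11/95)
j=3 picked index 4: u0 ∈ [9/95, 43/190)
j=4 picked index 4: u0 ∈ [-1/190, 12/95)
j=5 picked index 5: u0 ∈ [1/38, 5/19)
j=6 picked index 5: u0 ∈ [-7/95, 31/190)
j=7 picked index 8: u0 ∈ [6/95, 47/190)
j=8 picked index 8: u0 ∈ [-7/190, 14/95)
j=9 picked index 9: u0 ∈ [9/190, 1/10)
intersection: [9/95, 1/10)

9/95 1/10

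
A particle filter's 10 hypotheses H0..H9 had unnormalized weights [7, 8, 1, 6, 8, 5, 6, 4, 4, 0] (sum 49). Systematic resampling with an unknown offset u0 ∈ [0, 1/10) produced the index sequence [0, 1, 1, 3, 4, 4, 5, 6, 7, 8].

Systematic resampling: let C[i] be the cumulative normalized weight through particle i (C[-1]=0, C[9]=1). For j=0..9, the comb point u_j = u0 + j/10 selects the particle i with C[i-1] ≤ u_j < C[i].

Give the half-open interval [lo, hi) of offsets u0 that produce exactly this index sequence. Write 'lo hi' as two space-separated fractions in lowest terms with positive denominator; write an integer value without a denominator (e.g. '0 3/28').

C = [1/7, 15/49, 16/49, 22/49, 30/49, 5/7, 41/49, 45/49, 1, 1]
j=0 picked index 0: u0 ∈ [0, 1/7)
j=1 picked index 1: u0 ∈ [3/70, 101/490)
j=2 picked index 1: u0 ∈ [-2/35, 26/245)
j=3 picked index 3: u0 ∈ [13/490, 73/490)
j=4 picked index 4: u0 ∈ [12/245, 52/245)
j=5 picked index 4: u0 ∈ [-5/98, 11/98)
j=6 picked index 5: u0 ∈ [3/245, 4/35)
j=7 picked index 6: u0 ∈ [1/70, 67/490)
j=8 picked index 7: u0 ∈ [9/245, 29/245)
j=9 picked index 8: u0 ∈ [9/490, 1/10)
intersection: [12/245, 1/10)

12/245 1/10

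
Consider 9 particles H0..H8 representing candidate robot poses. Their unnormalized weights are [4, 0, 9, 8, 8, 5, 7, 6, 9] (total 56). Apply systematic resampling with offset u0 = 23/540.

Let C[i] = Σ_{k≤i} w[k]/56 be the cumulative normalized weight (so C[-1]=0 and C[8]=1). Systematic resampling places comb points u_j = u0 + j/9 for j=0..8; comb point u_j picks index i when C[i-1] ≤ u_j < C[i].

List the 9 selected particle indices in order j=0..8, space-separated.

C = [1/14, 1/14, 13/56, 3/8, 29/56, 17/28, 41/56, 47/56, 1]
j=0: u_0=23/540 ∈ [0, 1/14) → index 0
j=1: u_1=83/540 ∈ [1/14, 13/56) → index 2
j=2: u_2=143/540 ∈ [13/56, 3/8) → index 3
j=3: u_3=203/540 ∈ [3/8, 29/56) → index 4
j=4: u_4=263/540 ∈ [3/8, 29/56) → index 4
j=5: u_5=323/540 ∈ [29/56, 17/28) → index 5
j=6: u_6=383/540 ∈ [17/28, 41/56) → index 6
j=7: u_7=443/540 ∈ [41/56, 47/56) → index 7
j=8: u_8=503/540 ∈ [47/56, 1) → index 8

0 2 3 4 4 5 6 7 8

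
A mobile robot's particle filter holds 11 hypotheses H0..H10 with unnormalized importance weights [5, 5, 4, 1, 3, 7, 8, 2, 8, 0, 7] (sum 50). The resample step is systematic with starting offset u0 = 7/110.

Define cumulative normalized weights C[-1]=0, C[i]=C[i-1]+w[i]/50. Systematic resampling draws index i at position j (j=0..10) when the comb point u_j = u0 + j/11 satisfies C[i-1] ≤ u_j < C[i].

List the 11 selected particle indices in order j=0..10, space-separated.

0 1 2 4 5 6 6 8 8 10 10

C = [1/10, 1/5, 7/25, 3/10, 9/25, 1/2, 33/50, 7/10, 43/50, 43/50, 1]
j=0: u_0=7/110 ∈ [0, 1/10) → index 0
j=1: u_1=17/110 ∈ [1/10, 1/5) → index 1
j=2: u_2=27/110 ∈ [1/5, 7/25) → index 2
j=3: u_3=37/110 ∈ [3/10, 9/25) → index 4
j=4: u_4=47/110 ∈ [9/25, 1/2) → index 5
j=5: u_5=57/110 ∈ [1/2, 33/50) → index 6
j=6: u_6=67/110 ∈ [1/2, 33/50) → index 6
j=7: u_7=7/10 ∈ [7/10, 43/50) → index 8
j=8: u_8=87/110 ∈ [7/10, 43/50) → index 8
j=9: u_9=97/110 ∈ [43/50, 1) → index 10
j=10: u_10=107/110 ∈ [43/50, 1) → index 10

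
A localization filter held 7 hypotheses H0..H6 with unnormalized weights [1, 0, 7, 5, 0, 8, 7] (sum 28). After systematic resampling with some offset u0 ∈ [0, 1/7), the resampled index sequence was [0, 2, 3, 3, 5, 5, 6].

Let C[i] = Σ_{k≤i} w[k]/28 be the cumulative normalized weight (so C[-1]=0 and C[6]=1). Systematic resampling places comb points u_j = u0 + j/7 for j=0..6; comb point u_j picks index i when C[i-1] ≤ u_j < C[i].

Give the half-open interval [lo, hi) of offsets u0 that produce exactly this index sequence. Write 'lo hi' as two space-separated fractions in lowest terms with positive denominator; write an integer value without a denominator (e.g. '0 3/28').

0 1/28

C = [1/28, 1/28, 2/7, 13/28, 13/28, 3/4, 1]
j=0 picked index 0: u0 ∈ [0, 1/28)
j=1 picked index 2: u0 ∈ [-3/28, 1/7)
j=2 picked index 3: u0 ∈ [0, 5/28)
j=3 picked index 3: u0 ∈ [-1/7, 1/28)
j=4 picked index 5: u0 ∈ [-3/28, 5/28)
j=5 picked index 5: u0 ∈ [-1/4, 1/28)
j=6 picked index 6: u0 ∈ [-3/28, 1/7)
intersection: [0, 1/28)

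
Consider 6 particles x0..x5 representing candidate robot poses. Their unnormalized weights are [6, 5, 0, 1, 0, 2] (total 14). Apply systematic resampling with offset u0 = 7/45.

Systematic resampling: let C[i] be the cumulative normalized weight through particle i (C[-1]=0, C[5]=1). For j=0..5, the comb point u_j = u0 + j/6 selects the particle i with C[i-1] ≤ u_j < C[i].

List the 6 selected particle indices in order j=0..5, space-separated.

C = [3/7, 11/14, 11/14, 6/7, 6/7, 1]
j=0: u_0=7/45 ∈ [0, 3/7) → index 0
j=1: u_1=29/90 ∈ [0, 3/7) → index 0
j=2: u_2=22/45 ∈ [3/7, 11/14) → index 1
j=3: u_3=59/90 ∈ [3/7, 11/14) → index 1
j=4: u_4=37/45 ∈ [11/14, 6/7) → index 3
j=5: u_5=89/90 ∈ [6/7, 1) → index 5

0 0 1 1 3 5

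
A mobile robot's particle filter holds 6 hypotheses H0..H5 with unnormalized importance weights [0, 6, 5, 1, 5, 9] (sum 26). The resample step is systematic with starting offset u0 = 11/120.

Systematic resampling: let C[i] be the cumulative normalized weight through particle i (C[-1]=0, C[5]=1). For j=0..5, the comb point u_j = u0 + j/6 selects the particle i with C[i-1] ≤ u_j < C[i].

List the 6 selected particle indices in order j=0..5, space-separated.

C = [0, 3/13, 11/26, 6/13, 17/26, 1]
j=0: u_0=11/120 ∈ [0, 3/13) → index 1
j=1: u_1=31/120 ∈ [3/13, 11/26) → index 2
j=2: u_2=17/40 ∈ [11/26, 6/13) → index 3
j=3: u_3=71/120 ∈ [6/13, 17/26) → index 4
j=4: u_4=91/120 ∈ [17/26, 1) → index 5
j=5: u_5=37/40 ∈ [17/26, 1) → index 5

1 2 3 4 5 5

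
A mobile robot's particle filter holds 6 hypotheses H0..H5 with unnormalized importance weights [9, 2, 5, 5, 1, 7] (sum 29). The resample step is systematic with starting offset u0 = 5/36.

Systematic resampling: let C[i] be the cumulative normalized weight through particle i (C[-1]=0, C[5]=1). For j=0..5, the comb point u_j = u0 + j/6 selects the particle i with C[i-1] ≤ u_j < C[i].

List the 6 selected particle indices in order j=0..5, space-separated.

C = [9/29, 11/29, 16/29, 21/29, 22/29, 1]
j=0: u_0=5/36 ∈ [0, 9/29) → index 0
j=1: u_1=11/36 ∈ [0, 9/29) → index 0
j=2: u_2=17/36 ∈ [11/29, 16/29) → index 2
j=3: u_3=23/36 ∈ [16/29, 21/29) → index 3
j=4: u_4=29/36 ∈ [22/29, 1) → index 5
j=5: u_5=35/36 ∈ [22/29, 1) → index 5

0 0 2 3 5 5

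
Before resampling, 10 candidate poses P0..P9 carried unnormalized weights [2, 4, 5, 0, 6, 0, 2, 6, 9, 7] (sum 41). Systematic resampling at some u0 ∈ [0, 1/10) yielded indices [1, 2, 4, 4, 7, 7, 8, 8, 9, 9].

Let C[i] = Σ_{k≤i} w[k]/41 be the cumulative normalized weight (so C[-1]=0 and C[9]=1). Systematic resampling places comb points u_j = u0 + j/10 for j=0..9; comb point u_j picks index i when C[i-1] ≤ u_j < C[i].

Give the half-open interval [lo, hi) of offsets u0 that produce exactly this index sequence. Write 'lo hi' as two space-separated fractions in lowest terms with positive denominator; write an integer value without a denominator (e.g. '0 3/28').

14/205 1/10

C = [2/41, 6/41, 11/41, 11/41, 17/41, 17/41, 19/41, 25/41, 34/41, 1]
j=0 picked index 1: u0 ∈ [2/41, 6/41)
j=1 picked index 2: u0 ∈ [19/410, 69/410)
j=2 picked index 4: u0 ∈ [14/205, 44/205)
j=3 picked index 4: u0 ∈ [-13/410, 47/410)
j=4 picked index 7: u0 ∈ [13/205, 43/205)
j=5 picked index 7: u0 ∈ [-3/82, 9/82)
j=6 picked index 8: u0 ∈ [2/205, 47/205)
j=7 picked index 8: u0 ∈ [-37/410, 53/410)
j=8 picked index 9: u0 ∈ [6/205, 1/5)
j=9 picked index 9: u0 ∈ [-29/410, 1/10)
intersection: [14/205, 1/10)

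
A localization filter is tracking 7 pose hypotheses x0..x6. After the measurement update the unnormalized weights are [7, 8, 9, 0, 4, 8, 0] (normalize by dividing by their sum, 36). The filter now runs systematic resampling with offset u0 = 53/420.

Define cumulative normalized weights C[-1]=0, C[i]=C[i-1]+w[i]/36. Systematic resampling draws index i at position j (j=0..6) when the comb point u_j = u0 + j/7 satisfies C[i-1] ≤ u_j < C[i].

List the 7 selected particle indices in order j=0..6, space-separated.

0 1 1 2 4 5 5

C = [7/36, 5/12, 2/3, 2/3, 7/9, 1, 1]
j=0: u_0=53/420 ∈ [0, 7/36) → index 0
j=1: u_1=113/420 ∈ [7/36, 5/12) → index 1
j=2: u_2=173/420 ∈ [7/36, 5/12) → index 1
j=3: u_3=233/420 ∈ [5/12, 2/3) → index 2
j=4: u_4=293/420 ∈ [2/3, 7/9) → index 4
j=5: u_5=353/420 ∈ [7/9, 1) → index 5
j=6: u_6=59/60 ∈ [7/9, 1) → index 5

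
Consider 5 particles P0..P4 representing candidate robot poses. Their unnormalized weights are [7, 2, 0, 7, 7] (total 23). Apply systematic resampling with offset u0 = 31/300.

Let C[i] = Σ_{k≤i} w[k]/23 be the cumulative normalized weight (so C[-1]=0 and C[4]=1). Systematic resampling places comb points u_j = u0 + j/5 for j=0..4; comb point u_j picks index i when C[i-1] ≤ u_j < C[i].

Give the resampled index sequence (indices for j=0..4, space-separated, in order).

C = [7/23, 9/23, 9/23, 16/23, 1]
j=0: u_0=31/300 ∈ [0, 7/23) → index 0
j=1: u_1=91/300 ∈ [0, 7/23) → index 0
j=2: u_2=151/300 ∈ [9/23, 16/23) → index 3
j=3: u_3=211/300 ∈ [16/23, 1) → index 4
j=4: u_4=271/300 ∈ [16/23, 1) → index 4

0 0 3 4 4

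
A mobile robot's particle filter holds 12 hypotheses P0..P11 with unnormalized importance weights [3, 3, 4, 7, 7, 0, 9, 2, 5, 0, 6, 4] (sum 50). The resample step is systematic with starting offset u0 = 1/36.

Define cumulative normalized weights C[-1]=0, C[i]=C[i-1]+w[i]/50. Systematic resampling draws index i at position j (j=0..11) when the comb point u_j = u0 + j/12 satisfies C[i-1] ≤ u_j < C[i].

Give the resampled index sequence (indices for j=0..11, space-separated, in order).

C = [3/50, 3/25, 1/5, 17/50, 12/25, 12/25, 33/50, 7/10, 4/5, 4/5, 23/25, 1]
j=0: u_0=1/36 ∈ [0, 3/50) → index 0
j=1: u_1=1/9 ∈ [3/50, 3/25) → index 1
j=2: u_2=7/36 ∈ [3/25, 1/5) → index 2
j=3: u_3=5/18 ∈ [1/5, 17/50) → index 3
j=4: u_4=13/36 ∈ [17/50, 12/25) → index 4
j=5: u_5=4/9 ∈ [17/50, 12/25) → index 4
j=6: u_6=19/36 ∈ [12/25, 33/50) → index 6
j=7: u_7=11/18 ∈ [12/25, 33/50) → index 6
j=8: u_8=25/36 ∈ [33/50, 7/10) → index 7
j=9: u_9=7/9 ∈ [7/10, 4/5) → index 8
j=10: u_10=31/36 ∈ [4/5, 23/25) → index 10
j=11: u_11=17/18 ∈ [23/25, 1) → index 11

0 1 2 3 4 4 6 6 7 8 10 11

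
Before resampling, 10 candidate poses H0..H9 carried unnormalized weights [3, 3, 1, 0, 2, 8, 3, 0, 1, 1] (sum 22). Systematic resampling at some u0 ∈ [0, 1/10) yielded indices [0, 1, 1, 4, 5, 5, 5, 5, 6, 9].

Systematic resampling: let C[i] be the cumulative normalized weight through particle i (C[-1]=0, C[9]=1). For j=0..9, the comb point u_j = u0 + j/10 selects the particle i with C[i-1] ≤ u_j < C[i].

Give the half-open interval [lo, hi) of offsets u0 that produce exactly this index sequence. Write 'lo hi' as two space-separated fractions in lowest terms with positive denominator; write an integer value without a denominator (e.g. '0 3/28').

C = [3/22, 3/11, 7/22, 7/22, 9/22, 17/22, 10/11, 10/11, 21/22, 1]
j=0 picked index 0: u0 ∈ [0, 3/22)
j=1 picked index 1: u0 ∈ [2/55, 19/110)
j=2 picked index 1: u0 ∈ [-7/110, 4/55)
j=3 picked index 4: u0 ∈ [1/55, 6/55)
j=4 picked index 5: u0 ∈ [1/110, 41/110)
j=5 picked index 5: u0 ∈ [-1/11, 3/11)
j=6 picked index 5: u0 ∈ [-21/110, 19/110)
j=7 picked index 5: u0 ∈ [-16/55, 4/55)
j=8 picked index 6: u0 ∈ [-3/110, 6/55)
j=9 picked index 9: u0 ∈ [3/55, 1/10)
intersection: [3/55, 4/55)

3/55 4/55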